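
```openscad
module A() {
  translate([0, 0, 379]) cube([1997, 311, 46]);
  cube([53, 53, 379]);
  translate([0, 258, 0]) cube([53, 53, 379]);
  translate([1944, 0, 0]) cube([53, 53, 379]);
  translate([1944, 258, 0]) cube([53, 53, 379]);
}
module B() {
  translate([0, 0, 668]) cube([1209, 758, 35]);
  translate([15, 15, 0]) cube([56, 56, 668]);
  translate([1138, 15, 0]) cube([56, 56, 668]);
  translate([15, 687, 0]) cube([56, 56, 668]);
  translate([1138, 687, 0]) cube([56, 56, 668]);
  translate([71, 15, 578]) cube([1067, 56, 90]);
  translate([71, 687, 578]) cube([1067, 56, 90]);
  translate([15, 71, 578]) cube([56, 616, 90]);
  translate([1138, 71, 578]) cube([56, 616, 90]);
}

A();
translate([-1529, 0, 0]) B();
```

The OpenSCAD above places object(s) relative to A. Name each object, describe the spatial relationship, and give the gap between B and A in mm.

The table's nearest face is 320 mm from the bench's −x face.

A is a bench. B is a table. The table is on the floor beside the bench on its −x side. The gap between the table and the bench is 320 mm.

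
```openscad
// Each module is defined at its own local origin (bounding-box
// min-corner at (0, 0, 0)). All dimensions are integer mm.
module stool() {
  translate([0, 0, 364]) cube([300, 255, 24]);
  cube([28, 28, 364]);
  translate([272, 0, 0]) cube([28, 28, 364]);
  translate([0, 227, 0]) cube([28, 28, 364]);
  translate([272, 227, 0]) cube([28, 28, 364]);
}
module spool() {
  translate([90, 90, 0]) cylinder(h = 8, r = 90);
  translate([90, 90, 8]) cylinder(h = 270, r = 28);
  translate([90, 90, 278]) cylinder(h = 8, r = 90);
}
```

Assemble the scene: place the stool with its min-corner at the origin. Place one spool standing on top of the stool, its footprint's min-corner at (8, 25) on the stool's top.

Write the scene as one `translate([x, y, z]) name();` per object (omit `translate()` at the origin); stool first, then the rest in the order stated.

stool();
translate([8, 25, 388]) spool();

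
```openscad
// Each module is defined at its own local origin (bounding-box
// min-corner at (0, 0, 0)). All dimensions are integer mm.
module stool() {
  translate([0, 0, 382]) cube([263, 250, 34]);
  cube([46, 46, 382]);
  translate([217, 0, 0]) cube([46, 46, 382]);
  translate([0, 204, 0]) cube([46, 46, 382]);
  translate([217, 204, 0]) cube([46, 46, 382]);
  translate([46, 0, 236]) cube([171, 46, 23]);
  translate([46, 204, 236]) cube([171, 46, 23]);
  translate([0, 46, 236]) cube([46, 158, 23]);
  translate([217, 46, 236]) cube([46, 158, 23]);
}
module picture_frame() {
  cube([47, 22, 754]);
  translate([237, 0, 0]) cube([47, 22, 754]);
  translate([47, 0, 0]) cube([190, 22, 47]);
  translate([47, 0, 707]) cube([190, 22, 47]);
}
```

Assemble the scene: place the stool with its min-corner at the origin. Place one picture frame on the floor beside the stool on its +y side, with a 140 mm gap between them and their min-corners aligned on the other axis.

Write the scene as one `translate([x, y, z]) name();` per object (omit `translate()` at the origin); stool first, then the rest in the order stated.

stool();
translate([0, 390, 0]) picture_frame();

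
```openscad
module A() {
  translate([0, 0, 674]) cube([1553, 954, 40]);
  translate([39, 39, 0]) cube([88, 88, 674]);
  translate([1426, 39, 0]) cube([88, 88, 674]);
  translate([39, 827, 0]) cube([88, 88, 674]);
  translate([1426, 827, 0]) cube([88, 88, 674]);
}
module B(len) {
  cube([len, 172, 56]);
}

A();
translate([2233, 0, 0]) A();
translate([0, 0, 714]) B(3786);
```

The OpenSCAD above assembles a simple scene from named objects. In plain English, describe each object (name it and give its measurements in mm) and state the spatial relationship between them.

A is a rectangular dining table. The top is 1553×954×40 mm with its upper surface at z = 714 mm. It stands on four 88×88 mm square legs, each inset 39 mm from the nearest pair of top edges, running from the floor to the underside of the top.

B is a rectangular beam 3786 mm long (x), 172 mm deep (y), 56 mm thick (z).

The beam spans the tops of two tables placed 680 mm apart, resting at z = 714 mm.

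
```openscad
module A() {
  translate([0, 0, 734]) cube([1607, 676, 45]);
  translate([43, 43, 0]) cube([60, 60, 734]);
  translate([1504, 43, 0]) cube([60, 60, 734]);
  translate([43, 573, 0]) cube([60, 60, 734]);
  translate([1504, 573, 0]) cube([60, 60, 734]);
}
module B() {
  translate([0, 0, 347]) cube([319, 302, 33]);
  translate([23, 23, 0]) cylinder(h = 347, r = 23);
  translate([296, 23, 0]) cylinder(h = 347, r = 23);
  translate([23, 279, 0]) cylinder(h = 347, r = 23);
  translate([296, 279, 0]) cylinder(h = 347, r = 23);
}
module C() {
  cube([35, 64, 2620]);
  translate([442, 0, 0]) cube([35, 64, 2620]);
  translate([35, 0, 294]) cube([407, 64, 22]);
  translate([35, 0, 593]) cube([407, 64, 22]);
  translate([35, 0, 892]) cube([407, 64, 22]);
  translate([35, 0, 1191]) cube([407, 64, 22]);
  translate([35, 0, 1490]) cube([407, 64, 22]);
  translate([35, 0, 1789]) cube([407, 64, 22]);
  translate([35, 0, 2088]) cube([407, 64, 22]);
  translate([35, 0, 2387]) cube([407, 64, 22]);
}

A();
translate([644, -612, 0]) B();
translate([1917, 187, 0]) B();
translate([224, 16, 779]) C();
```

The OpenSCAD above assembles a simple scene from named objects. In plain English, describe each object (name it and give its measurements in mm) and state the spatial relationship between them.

A is a rectangular dining table. The top is 1607×676×45 mm with its upper surface at z = 779 mm. It stands on four 60×60 mm square legs, each inset 43 mm from the nearest pair of top edges, running from the floor to the underside of the top.

B is a simple wooden stool: a rectangular seat 319 mm (x) by 302 mm (y), 33 mm thick, top face at z = 380 mm, on four round legs, each 46 mm in diameter. The legs rest on z = 0, each leg's axis is inset half a diameter from the nearest pair of seat edges (so the leg's bounding box is flush with the corner).

C is a straight ladder. Two 35×64 mm vertical rails, 2620 mm tall, stand 477 mm apart (outside-to-outside) with their front faces coplanar on the −y side. 8 rungs, each 64 mm deep and 22 mm tall, span between the inner faces of the rails, front faces flush with the rails. The lowest rung's underside is at z = 294 mm and rungs are spaced 299 mm apart (underside to underside).

Two stools sit around the table at the −y, +x sides. The ladder is on top of the table.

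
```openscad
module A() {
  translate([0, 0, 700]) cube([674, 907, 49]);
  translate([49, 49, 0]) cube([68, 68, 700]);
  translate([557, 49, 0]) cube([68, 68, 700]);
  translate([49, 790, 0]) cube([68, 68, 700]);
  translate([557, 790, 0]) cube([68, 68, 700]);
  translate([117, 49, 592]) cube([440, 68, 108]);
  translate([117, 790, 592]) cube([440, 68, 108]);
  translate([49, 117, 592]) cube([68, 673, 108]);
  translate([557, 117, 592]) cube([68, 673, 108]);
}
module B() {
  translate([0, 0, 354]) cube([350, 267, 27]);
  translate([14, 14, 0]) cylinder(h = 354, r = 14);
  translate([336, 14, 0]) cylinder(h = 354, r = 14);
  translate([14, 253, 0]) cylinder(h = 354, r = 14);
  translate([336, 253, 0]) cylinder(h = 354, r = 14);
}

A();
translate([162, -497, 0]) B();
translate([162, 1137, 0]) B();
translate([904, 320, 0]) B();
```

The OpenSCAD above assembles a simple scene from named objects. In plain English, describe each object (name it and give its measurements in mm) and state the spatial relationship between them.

A is a table: top 674 mm (x) × 907 mm (y), 49 mm thick, upper face at z = 749 mm, on four 68×68 mm square legs, each inset 49 mm from the nearest pair of top edges, running from z = 0 to the bottom of the top. Four apron rails, 68 mm thick and 108 mm tall, run between adjacent legs with their top edges flush with the underside of the top and their outer faces flush with the legs' outer faces.

B is a four-legged stool. The seat is a 350×267×27 mm slab whose top surface is at z = 381 mm; four round legs, each 28 mm in diameter, run from the floor (z = 0) to the underside of the seat, each leg's axis is inset half a diameter from the nearest pair of seat edges (so the leg's bounding box is flush with the corner).

Three stools sit around the table at the −y, +y, +x sides.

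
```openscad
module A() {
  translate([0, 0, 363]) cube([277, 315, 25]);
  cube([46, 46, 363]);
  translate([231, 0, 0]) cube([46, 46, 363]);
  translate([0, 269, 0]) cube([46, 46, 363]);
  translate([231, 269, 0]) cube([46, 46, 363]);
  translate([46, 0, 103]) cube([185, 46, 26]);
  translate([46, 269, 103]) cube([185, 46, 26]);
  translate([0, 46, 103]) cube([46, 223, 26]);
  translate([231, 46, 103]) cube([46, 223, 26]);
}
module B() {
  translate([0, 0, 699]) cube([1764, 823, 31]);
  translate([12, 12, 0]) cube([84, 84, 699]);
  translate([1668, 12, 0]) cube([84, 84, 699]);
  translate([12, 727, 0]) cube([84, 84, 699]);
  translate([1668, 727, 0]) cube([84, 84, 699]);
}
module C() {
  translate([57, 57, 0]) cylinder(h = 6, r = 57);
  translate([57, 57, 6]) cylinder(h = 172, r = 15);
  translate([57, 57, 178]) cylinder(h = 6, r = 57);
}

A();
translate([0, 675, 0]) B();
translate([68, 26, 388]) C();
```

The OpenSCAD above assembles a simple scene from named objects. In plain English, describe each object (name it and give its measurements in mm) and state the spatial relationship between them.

A is a four-legged stool. The seat is a 277×315×25 mm slab whose top surface is at z = 388 mm; four square legs, each 46×46 mm in cross-section, run from the floor (z = 0) to the underside of the seat, each flush with a corner of the seat. Four stretchers, 46 mm wide and 26 mm tall, connect adjacent legs with their undersides at z = 103 mm, each running between the inner faces of the legs it joins and aligned with the legs' outer faces on the other axis.

B is a table: top 1764 mm (x) × 823 mm (y), 31 mm thick, upper face at z = 730 mm, on four 84×84 mm square legs, each inset 12 mm from the nearest pair of top edges, running from z = 0 to the bottom of the top.

C is a spool: two coaxial disc flanges of radius 57 mm and thickness 6 mm, joined by a core cylinder of radius 15 mm and height 172 mm. The lower flange rests on z = 0 and the three cylinders share a vertical axis.

The table is on the floor beside the stool on its +y side. The spool is on top of the stool.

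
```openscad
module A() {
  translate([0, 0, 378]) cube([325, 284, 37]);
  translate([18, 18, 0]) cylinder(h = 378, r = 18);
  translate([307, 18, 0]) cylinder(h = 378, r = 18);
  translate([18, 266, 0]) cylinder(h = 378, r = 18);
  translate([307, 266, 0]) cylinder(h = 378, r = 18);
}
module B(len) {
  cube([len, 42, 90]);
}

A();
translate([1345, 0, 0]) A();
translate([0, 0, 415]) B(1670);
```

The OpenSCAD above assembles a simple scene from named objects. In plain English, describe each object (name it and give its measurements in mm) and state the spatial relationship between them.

A is a simple wooden stool: a rectangular seat 325 mm (x) by 284 mm (y), 37 mm thick, top face at z = 415 mm, on four round legs, each 36 mm in diameter. The legs rest on z = 0, each leg's axis is inset half a diameter from the nearest pair of seat edges (so the leg's bounding box is flush with the corner).

B is a rectangular beam 1670 mm long (x), 42 mm deep (y), 90 mm thick (z).

The beam spans the tops of two stools placed 1020 mm apart, resting at z = 415 mm.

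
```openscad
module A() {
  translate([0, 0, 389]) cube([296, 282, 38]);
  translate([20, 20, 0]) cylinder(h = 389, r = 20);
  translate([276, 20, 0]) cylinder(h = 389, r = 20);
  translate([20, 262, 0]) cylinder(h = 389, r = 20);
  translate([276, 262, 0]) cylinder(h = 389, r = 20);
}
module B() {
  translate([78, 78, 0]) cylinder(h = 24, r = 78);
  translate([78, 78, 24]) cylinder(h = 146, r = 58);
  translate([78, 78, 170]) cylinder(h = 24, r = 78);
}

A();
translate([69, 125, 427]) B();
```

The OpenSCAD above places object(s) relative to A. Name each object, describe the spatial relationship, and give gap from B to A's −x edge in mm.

The spool's min-x is at 69; the stool's min-x is 0; gap = 69 mm.

A is a stool. B is a spool. The spool is on top of the stool. The gap from the spool to the stool's −x edge is 69 mm.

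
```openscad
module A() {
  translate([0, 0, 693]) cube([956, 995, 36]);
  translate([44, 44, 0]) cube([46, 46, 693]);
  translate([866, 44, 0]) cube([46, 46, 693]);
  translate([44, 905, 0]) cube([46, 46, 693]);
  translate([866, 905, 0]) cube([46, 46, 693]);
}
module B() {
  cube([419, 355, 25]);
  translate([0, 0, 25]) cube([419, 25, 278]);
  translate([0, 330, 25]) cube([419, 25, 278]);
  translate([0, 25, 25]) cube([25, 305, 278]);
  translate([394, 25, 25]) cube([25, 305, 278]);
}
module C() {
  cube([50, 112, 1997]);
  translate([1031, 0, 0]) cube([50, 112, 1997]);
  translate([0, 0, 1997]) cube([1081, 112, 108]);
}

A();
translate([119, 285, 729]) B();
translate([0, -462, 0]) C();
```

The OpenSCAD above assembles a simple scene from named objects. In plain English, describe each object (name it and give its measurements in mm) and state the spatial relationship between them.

A is a table with a 956×995 mm rectangular top, 36 mm thick, top surface at z = 729 mm, supported by four 46×46 mm square legs, each inset 44 mm from the nearest pair of top edges, running from the floor.

B is an open-topped rectangular box: outside dimensions 419×355×303 mm, with a uniform wall and base thickness of 25 mm. The base is a full 419×355 slab on the floor; four walls sit on top of the base. The front and back walls (the −y and +y sides) span the full width; the two side walls fit between them.

C is a rectangular door frame: two vertical jambs of 50×112 mm section, 1997 mm tall, with a clear opening 981 mm wide between their inner faces. A header 108 mm tall and 112 mm deep lies on top of the jambs and spans the full outside width.

The open box is on top of the table. The door frame is on the floor beside the table on its −y side.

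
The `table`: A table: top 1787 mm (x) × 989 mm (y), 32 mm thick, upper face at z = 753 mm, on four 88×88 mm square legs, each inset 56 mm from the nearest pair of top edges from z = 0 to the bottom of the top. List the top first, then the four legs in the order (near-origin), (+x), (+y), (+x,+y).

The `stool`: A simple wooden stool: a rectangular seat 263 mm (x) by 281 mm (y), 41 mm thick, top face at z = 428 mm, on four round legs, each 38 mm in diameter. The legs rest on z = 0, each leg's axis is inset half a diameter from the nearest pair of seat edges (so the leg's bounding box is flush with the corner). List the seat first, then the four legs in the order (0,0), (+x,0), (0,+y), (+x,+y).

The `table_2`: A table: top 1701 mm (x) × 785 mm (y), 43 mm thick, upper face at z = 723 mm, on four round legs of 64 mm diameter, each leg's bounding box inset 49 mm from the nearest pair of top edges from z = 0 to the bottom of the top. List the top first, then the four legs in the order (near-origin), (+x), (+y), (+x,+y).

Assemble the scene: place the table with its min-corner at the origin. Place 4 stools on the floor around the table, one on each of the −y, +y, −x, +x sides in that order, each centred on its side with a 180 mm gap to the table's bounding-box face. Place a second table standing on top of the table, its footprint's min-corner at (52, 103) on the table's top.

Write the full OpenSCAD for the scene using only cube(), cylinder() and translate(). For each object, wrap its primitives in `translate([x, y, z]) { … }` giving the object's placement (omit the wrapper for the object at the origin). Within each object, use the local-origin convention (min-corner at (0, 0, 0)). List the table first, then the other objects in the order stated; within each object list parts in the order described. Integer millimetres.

translate([0, 0, 721]) cube([1787, 989, 32]);
translate([56, 56, 0]) cube([88, 88, 721]);
translate([1643, 56, 0]) cube([88, 88, 721]);
translate([56, 845, 0]) cube([88, 88, 721]);
translate([1643, 845, 0]) cube([88, 88, 721]);
translate([762, -461, 0]) {
  translate([0, 0, 387]) cube([263, 281, 41]);
  translate([19, 19, 0]) cylinder(h = 387, r = 19);
  translate([244, 19, 0]) cylinder(h = 387, r = 19);
  translate([19, 262, 0]) cylinder(h = 387, r = 19);
  translate([244, 262, 0]) cylinder(h = 387, r = 19);
}
translate([762, 1169, 0]) {
  translate([0, 0, 387]) cube([263, 281, 41]);
  translate([19, 19, 0]) cylinder(h = 387, r = 19);
  translate([244, 19, 0]) cylinder(h = 387, r = 19);
  translate([19, 262, 0]) cylinder(h = 387, r = 19);
  translate([244, 262, 0]) cylinder(h = 387, r = 19);
}
translate([-443, 354, 0]) {
  translate([0, 0, 387]) cube([263, 281, 41]);
  translate([19, 19, 0]) cylinder(h = 387, r = 19);
  translate([244, 19, 0]) cylinder(h = 387, r = 19);
  translate([19, 262, 0]) cylinder(h = 387, r = 19);
  translate([244, 262, 0]) cylinder(h = 387, r = 19);
}
translate([1967, 354, 0]) {
  translate([0, 0, 387]) cube([263, 281, 41]);
  translate([19, 19, 0]) cylinder(h = 387, r = 19);
  translate([244, 19, 0]) cylinder(h = 387, r = 19);
  translate([19, 262, 0]) cylinder(h = 387, r = 19);
  translate([244, 262, 0]) cylinder(h = 387, r = 19);
}
translate([52, 103, 753]) {
  translate([0, 0, 680]) cube([1701, 785, 43]);
  translate([81, 81, 0]) cylinder(h = 680, r = 32);
  translate([1620, 81, 0]) cylinder(h = 680, r = 32);
  translate([81, 704, 0]) cylinder(h = 680, r = 32);
  translate([1620, 704, 0]) cylinder(h = 680, r = 32);
}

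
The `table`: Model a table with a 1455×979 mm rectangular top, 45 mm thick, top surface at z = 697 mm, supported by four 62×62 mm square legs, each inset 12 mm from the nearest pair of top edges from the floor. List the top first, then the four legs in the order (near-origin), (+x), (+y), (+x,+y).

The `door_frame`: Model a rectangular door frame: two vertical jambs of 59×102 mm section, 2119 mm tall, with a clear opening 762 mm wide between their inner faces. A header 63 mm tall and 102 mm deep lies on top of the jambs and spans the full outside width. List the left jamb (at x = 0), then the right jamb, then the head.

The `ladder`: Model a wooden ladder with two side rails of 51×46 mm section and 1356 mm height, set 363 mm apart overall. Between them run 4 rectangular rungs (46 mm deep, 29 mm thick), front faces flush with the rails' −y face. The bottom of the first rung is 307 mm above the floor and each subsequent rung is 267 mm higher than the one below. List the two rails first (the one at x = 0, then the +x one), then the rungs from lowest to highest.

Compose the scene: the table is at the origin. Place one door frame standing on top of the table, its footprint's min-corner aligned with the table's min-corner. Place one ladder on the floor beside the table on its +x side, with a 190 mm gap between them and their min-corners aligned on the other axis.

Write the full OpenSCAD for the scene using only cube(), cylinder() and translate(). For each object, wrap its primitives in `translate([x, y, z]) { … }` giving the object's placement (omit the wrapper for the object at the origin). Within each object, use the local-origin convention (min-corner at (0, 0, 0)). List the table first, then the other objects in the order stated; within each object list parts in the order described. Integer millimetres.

translate([0, 0, 652]) cube([1455, 979, 45]);
translate([12, 12, 0]) cube([62, 62, 652]);
translate([1381, 12, 0]) cube([62, 62, 652]);
translate([12, 905, 0]) cube([62, 62, 652]);
translate([1381, 905, 0]) cube([62, 62, 652]);
translate([0, 0, 697]) {
  cube([59, 102, 2119]);
  translate([821, 0, 0]) cube([59, 102, 2119]);
  translate([0, 0, 2119]) cube([880, 102, 63]);
}
translate([1645, 0, 0]) {
  cube([51, 46, 1356]);
  translate([312, 0, 0]) cube([51, 46, 1356]);
  translate([51, 0, 307]) cube([261, 46, 29]);
  translate([51, 0, 574]) cube([261, 46, 29]);
  translate([51, 0, 841]) cube([261, 46, 29]);
  translate([51, 0, 1108]) cube([261, 46, 29]);
}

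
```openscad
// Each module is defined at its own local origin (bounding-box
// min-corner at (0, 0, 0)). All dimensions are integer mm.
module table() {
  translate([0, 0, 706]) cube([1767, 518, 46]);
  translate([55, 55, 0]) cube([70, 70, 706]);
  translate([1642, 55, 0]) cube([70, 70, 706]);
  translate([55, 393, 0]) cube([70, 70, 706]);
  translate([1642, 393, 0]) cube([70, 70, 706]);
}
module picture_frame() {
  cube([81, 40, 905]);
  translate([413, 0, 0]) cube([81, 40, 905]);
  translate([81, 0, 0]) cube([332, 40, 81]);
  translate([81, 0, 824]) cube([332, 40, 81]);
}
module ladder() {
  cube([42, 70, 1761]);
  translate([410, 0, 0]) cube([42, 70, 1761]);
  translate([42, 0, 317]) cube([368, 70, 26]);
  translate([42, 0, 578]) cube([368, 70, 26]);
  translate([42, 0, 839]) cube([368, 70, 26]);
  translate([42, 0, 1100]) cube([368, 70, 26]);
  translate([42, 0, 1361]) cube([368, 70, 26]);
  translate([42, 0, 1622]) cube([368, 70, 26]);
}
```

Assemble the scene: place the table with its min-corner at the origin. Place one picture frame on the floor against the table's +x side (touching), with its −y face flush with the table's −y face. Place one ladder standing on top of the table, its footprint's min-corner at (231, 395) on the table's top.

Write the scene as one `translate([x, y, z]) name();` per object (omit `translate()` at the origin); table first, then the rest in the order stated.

table();
translate([1767, 0, 0]) picture_frame();
translate([231, 395, 752]) ladder();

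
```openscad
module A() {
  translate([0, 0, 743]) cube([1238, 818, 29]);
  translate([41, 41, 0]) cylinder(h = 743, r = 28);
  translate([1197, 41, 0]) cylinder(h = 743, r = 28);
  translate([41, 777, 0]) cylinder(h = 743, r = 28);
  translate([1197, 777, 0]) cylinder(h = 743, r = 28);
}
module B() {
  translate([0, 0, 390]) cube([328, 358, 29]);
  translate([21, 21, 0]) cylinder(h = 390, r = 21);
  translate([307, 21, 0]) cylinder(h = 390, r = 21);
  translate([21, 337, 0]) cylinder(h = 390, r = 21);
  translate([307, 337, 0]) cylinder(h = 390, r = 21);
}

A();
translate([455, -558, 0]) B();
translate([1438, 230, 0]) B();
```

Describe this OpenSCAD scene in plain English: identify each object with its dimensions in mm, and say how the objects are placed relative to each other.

A is a rectangular dining table. The top is 1238×818×29 mm with its upper surface at z = 772 mm. It stands on four round legs of 56 mm diameter, each leg's bounding box inset 13 mm from the nearest pair of top edges, running from the floor to the underside of the top.

B is a simple wooden stool: a rectangular seat 328 mm (x) by 358 mm (y), 29 mm thick, top face at z = 419 mm, on four round legs, each 42 mm in diameter. The legs rest on z = 0, each leg's axis is inset half a diameter from the nearest pair of seat edges (so the leg's bounding box is flush with the corner).

Two stools sit around the table at the −y, +x sides.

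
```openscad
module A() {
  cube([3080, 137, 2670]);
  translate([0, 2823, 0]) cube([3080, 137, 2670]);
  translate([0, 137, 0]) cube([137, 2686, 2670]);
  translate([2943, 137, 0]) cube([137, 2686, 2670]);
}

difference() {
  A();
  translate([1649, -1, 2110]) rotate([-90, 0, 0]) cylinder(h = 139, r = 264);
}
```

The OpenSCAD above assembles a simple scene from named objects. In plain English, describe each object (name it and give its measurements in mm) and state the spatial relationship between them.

A is the wall frame of a small rectangular building: four walls, each 2670 mm tall and 137 mm thick, enclosing a footprint 3080 mm (x) by 2960 mm (y) outside-to-outside, with no floor or roof. The front and back walls (the −y and +y sides) span the full width; the two side walls fit between them.

The house frame has a circular hole of radius 264 mm through its front wall, centred at (x = 1649, z = 2110).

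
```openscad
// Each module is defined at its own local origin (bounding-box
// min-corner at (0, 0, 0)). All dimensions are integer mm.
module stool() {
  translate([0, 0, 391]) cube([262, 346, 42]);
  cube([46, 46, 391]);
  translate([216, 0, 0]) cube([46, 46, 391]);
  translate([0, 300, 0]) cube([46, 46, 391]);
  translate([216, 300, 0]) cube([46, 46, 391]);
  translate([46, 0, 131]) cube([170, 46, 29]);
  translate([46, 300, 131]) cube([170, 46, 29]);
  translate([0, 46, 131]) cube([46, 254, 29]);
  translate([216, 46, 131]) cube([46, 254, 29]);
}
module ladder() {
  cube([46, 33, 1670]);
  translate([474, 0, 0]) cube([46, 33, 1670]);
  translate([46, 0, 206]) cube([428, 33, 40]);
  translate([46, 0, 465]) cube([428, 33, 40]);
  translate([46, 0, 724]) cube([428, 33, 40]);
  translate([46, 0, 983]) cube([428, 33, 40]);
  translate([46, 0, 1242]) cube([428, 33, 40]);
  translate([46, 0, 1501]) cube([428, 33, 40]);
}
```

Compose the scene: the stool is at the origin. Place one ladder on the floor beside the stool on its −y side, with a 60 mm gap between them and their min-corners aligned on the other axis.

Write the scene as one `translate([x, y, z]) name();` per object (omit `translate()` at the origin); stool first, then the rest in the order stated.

stool();
translate([0, -93, 0]) ladder();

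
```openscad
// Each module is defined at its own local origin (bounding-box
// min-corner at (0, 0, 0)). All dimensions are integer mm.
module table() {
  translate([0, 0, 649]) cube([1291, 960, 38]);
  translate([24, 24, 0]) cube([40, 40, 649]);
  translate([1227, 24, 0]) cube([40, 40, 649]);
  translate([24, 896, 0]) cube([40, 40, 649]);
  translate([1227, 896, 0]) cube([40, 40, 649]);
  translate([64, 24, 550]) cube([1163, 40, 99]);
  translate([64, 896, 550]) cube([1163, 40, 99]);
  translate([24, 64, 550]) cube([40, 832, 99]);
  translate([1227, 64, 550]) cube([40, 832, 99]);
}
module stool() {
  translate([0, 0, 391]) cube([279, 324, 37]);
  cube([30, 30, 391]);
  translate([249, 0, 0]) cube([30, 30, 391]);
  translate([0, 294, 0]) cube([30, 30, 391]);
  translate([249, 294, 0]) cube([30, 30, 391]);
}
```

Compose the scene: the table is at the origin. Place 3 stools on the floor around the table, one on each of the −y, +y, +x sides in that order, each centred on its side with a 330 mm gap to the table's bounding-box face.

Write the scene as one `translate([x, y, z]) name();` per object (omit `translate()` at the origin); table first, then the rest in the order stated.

table();
translate([506, -654, 0]) stool();
translate([506, 1290, 0]) stool();
translate([1621, 318, 0]) stool();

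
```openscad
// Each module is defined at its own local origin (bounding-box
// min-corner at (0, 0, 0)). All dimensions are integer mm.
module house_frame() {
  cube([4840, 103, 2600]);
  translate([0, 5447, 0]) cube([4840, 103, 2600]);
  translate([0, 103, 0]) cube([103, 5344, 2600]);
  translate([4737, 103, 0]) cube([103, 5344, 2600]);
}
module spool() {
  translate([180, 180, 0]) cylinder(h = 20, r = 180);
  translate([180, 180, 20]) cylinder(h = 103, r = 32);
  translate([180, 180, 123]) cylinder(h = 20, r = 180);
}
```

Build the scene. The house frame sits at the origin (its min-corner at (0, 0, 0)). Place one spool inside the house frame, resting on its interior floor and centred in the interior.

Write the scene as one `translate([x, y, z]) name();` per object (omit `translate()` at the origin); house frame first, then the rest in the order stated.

house_frame();
translate([2240, 2595, 0]) spool();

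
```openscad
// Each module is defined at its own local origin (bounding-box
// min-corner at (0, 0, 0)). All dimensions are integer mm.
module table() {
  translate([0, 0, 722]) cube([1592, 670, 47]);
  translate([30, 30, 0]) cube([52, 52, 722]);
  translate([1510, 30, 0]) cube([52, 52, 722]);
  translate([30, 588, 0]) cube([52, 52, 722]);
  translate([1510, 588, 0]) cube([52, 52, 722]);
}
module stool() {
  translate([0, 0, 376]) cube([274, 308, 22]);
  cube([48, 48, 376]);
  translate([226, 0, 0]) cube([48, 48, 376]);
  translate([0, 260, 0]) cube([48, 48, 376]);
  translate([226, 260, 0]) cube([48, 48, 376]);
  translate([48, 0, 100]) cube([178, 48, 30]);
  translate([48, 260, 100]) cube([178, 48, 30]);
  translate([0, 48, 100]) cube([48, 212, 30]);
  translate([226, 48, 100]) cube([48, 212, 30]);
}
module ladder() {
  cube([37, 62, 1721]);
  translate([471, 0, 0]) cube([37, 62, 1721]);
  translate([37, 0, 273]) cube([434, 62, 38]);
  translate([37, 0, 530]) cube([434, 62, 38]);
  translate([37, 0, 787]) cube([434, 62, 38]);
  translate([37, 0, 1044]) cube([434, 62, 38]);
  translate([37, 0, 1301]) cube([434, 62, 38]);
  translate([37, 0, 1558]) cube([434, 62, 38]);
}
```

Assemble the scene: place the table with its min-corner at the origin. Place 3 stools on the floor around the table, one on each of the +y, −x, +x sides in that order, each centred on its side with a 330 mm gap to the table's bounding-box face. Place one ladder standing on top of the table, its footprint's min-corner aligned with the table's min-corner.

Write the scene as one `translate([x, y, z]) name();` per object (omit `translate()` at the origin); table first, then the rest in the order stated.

table();
translate([659, 1000, 0]) stool();
translate([-604, 181, 0]) stool();
translate([1922, 181, 0]) stool();
translate([0, 0, 769]) ladder();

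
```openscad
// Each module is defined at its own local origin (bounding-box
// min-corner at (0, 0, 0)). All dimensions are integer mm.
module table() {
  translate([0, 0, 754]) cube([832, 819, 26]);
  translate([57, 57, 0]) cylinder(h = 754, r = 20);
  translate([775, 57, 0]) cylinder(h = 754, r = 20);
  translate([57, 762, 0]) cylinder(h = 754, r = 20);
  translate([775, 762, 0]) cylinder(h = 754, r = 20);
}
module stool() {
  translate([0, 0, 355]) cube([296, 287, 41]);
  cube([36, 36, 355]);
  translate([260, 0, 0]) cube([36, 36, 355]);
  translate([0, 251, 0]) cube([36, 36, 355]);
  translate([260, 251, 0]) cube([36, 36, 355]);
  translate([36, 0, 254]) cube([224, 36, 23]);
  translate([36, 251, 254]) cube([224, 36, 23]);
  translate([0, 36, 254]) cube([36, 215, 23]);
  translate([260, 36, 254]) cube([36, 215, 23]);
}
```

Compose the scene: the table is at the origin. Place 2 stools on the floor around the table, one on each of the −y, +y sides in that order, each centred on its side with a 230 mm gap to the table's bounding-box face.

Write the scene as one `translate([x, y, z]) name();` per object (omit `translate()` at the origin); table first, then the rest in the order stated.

table();
translate([268, -517, 0]) stool();
translate([268, 1049, 0]) stool();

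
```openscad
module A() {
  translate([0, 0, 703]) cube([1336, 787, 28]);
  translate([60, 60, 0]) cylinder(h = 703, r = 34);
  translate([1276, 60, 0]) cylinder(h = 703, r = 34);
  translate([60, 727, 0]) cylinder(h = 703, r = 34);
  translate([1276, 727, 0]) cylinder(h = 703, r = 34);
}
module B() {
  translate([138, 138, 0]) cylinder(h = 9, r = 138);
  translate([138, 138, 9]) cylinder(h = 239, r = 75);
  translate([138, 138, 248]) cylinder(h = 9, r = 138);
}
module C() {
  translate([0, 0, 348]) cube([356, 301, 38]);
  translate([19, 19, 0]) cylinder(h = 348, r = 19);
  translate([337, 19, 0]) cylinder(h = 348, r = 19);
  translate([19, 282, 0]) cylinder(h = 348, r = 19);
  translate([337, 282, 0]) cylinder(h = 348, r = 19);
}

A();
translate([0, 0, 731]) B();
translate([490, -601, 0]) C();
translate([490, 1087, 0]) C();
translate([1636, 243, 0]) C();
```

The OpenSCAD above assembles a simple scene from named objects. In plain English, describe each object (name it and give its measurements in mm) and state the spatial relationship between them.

A is a table: top 1336 mm (x) × 787 mm (y), 28 mm thick, upper face at z = 731 mm, on four round legs of 68 mm diameter, each leg's bounding box inset 26 mm from the nearest pair of top edges, running from z = 0 to the bottom of the top.

B is a spool: two coaxial disc flanges of radius 138 mm and thickness 9 mm, joined by a core cylinder of radius 75 mm and height 239 mm. The lower flange rests on z = 0 and the three cylinders share a vertical axis.

C is a four-legged stool. The seat is a 356×301×38 mm slab whose top surface is at z = 386 mm; four round legs, each 38 mm in diameter, run from the floor (z = 0) to the underside of the seat, each leg's axis is inset half a diameter from the nearest pair of seat edges (so the leg's bounding box is flush with the corner).

The spool is on top of the table. Three stools sit around the table at the −y, +y, +x sides.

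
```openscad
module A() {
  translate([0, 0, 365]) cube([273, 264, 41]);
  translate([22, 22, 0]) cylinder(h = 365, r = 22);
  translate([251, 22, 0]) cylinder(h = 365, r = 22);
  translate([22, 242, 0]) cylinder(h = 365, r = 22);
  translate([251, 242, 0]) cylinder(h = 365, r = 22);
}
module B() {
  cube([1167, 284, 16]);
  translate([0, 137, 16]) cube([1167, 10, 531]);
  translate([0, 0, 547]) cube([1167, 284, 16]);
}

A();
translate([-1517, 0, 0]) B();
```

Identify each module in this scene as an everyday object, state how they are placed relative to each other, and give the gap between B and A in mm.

A is a stool. B is an I-beam. The I-beam is on the floor beside the stool on its −x side. The gap between the I-beam and the stool is 350 mm.

The I-beam's nearest face is 350 mm from the stool's −x face.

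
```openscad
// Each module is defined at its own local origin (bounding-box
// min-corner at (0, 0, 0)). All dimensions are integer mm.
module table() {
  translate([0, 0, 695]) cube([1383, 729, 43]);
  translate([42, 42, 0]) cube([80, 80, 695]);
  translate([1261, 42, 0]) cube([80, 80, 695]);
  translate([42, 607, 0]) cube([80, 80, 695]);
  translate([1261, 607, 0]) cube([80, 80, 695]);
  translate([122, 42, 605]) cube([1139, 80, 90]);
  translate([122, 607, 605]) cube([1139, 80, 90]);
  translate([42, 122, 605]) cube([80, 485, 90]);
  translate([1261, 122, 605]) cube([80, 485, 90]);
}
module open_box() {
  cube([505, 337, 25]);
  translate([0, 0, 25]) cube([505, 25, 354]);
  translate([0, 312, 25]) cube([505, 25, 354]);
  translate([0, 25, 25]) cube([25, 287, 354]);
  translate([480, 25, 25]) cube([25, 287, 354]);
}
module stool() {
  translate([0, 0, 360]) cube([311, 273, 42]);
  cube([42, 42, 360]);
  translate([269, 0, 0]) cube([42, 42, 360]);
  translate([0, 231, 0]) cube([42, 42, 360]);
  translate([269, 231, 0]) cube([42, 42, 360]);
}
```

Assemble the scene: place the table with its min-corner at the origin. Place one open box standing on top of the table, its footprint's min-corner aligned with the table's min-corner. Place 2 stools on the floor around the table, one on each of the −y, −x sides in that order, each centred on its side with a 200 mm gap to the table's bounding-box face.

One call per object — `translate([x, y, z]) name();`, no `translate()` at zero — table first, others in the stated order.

table();
translate([0, 0, 738]) open_box();
translate([536, -473, 0]) stool();
translate([-511, 228, 0]) stool();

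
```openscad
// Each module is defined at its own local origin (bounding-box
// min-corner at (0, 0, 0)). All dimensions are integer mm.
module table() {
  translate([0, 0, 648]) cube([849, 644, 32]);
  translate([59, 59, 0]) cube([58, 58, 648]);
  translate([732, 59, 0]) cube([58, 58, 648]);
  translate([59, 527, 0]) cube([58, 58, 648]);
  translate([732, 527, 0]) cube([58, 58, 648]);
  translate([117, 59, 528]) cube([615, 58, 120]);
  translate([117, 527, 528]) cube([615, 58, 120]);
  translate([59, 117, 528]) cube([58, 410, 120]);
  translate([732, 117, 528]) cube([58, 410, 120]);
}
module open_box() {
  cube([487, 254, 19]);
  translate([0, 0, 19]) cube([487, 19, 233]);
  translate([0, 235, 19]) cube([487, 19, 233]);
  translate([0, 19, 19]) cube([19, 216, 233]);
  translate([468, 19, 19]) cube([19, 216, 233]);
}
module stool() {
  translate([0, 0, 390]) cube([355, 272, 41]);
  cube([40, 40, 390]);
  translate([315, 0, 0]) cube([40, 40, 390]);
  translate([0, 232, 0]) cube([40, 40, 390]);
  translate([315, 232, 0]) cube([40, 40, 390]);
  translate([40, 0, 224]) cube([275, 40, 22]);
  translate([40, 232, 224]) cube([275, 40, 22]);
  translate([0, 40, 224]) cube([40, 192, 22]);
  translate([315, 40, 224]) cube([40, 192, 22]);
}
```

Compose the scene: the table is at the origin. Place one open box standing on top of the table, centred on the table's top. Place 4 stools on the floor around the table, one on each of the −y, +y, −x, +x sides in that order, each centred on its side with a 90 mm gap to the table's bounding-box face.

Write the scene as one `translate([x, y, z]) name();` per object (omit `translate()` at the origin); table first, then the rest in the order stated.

table();
translate([181, 195, 680]) open_box();
translate([247, -362, 0]) stool();
translate([247, 734, 0]) stool();
translate([-445, 186, 0]) stool();
translate([939, 186, 0]) stool();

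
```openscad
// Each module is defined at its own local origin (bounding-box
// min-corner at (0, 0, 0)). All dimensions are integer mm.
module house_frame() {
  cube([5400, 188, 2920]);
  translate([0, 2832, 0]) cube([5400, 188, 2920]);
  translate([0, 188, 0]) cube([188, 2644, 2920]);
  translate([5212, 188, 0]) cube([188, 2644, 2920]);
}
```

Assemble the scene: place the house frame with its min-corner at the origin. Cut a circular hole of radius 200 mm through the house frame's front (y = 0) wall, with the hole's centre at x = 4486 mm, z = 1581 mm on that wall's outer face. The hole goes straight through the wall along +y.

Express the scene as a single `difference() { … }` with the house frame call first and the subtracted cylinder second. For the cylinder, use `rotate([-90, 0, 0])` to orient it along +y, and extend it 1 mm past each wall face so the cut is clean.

difference() {
  house_frame();
  translate([4486, -1, 1581]) rotate([-90, 0, 0]) cylinder(h = 190, r = 200);
}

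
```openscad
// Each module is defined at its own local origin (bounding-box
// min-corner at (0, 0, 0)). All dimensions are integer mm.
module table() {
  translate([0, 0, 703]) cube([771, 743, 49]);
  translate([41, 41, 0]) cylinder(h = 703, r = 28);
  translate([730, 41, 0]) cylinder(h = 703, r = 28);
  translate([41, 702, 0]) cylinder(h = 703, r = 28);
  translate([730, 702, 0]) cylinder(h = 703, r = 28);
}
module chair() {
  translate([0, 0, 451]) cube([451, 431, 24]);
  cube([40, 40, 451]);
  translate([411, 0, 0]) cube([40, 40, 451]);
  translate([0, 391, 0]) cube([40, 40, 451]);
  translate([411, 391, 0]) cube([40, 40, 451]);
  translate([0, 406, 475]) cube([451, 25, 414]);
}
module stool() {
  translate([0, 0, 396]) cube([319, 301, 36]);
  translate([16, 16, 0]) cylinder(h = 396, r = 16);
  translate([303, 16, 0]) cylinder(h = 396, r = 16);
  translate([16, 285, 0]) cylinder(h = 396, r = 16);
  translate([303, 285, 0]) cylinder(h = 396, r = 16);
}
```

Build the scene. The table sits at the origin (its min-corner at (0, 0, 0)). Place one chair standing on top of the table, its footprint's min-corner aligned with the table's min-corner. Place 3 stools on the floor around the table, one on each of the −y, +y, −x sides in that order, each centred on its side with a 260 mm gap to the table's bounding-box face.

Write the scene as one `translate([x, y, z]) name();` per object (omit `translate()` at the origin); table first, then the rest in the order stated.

table();
translate([0, 0, 752]) chair();
translate([226, -561, 0]) stool();
translate([226, 1003, 0]) stool();
translate([-579, 221, 0]) stool();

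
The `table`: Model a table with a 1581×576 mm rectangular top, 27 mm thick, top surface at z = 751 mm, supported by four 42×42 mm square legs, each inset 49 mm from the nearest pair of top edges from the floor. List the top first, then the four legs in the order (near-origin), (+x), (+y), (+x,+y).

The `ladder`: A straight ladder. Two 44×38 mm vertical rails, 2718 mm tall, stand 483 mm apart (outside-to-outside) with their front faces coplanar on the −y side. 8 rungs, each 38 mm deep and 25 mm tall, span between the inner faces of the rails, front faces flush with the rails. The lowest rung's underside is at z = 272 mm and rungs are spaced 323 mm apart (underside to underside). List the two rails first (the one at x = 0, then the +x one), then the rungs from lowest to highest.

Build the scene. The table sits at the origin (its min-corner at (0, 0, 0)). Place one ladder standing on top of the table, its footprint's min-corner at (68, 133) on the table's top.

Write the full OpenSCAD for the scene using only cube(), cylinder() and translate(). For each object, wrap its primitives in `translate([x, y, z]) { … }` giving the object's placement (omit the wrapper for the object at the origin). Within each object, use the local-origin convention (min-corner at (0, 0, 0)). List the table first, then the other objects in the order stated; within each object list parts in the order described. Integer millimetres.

translate([0, 0, 724]) cube([1581, 576, 27]);
translate([49, 49, 0]) cube([42, 42, 724]);
translate([1490, 49, 0]) cube([42, 42, 724]);
translate([49, 485, 0]) cube([42, 42, 724]);
translate([1490, 485, 0]) cube([42, 42, 724]);
translate([68, 133, 751]) {
  cube([44, 38, 2718]);
  translate([439, 0, 0]) cube([44, 38, 2718]);
  translate([44, 0, 272]) cube([395, 38, 25]);
  translate([44, 0, 595]) cube([395, 38, 25]);
  translate([44, 0, 918]) cube([395, 38, 25]);
  translate([44, 0, 1241]) cube([395, 38, 25]);
  translate([44, 0, 1564]) cube([395, 38, 25]);
  translate([44, 0, 1887]) cube([395, 38, 25]);
  translate([44, 0, 2210]) cube([395, 38, 25]);
  translate([44, 0, 2533]) cube([395, 38, 25]);
}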